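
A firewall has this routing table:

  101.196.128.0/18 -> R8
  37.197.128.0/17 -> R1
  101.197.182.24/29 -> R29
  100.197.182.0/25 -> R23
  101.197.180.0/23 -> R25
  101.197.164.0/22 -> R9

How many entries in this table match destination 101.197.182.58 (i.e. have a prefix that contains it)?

0

No listed prefix contains 101.197.182.58.
Total matching entries: 0.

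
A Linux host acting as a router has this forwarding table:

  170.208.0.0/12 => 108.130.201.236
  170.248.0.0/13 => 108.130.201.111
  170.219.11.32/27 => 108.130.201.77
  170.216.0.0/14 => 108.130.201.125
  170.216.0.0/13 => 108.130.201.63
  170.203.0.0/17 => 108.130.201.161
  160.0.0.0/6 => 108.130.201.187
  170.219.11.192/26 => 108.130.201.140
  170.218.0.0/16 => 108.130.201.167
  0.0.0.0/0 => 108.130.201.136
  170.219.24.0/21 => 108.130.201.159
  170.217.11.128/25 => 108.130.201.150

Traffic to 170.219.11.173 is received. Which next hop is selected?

Routes whose prefix contains 170.219.11.173:
  0.0.0.0/0 (default, matches everything) -> 108.130.201.136
  170.208.0.0/12 (170.208.0.0 - 170.223.255.255) -> 108.130.201.236
  170.216.0.0/13 (170.216.0.0 - 170.223.255.255) -> 108.130.201.63
  170.216.0.0/14 (170.216.0.0 - 170.219.255.255) -> 108.130.201.125
More-specific entries that do NOT match:
  170.219.11.32/27 (170.219.11.32 - 170.219.11.63) does not contain 170.219.11.173
  170.219.11.192/26 (170.219.11.192 - 170.219.11.255) does not contain 170.219.11.173
  170.217.11.128/25 (170.217.11.128 - 170.217.11.255) does not contain 170.219.11.173
  170.219.24.0/21 (170.219.24.0 - 170.219.31.255) does not contain 170.219.11.173
  170.203.0.0/17 (170.203.0.0 - 170.203.127.255) does not contain 170.219.11.173
  170.218.0.0/16 (170.218.0.0 - 170.218.255.255) does not contain 170.219.11.173
Longest matching prefix is /14 -> next hop 108.130.201.125.

108.130.201.125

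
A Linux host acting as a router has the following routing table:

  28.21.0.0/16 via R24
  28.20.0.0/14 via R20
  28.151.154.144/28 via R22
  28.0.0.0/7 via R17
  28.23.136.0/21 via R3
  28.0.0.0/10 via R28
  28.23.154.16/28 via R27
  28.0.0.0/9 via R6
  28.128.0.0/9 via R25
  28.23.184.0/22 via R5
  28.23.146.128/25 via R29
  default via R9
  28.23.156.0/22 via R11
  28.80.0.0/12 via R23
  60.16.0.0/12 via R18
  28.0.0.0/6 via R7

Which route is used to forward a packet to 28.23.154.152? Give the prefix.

28.20.0.0/14

Entries matching 28.23.154.152:
  0.0.0.0/0 (default, matches everything)
  28.0.0.0/6 (28.0.0.0 - 31.255.255.255)
  28.0.0.0/7 (28.0.0.0 - 29.255.255.255)
  28.0.0.0/9 (28.0.0.0 - 28.127.255.255)
  28.0.0.0/10 (28.0.0.0 - 28.63.255.255)
  28.20.0.0/14 (28.20.0.0 - 28.23.255.255)
Most specific is 28.20.0.0/14.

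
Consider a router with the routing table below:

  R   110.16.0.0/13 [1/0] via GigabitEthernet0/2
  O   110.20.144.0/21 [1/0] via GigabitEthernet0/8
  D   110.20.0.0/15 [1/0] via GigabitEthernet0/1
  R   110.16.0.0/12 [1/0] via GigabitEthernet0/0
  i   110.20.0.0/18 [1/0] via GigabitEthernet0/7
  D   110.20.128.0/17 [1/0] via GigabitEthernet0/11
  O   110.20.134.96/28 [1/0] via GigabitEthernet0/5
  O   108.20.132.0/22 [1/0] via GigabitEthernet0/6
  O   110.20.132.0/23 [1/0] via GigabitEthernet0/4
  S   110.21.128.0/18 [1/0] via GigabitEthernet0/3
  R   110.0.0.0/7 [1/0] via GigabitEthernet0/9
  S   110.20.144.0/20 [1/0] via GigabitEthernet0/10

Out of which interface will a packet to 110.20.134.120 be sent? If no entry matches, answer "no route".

Routes whose prefix contains 110.20.134.120:
  110.0.0.0/7 (110.0.0.0 - 111.255.255.255) -> GigabitEthernet0/9
  110.16.0.0/12 (110.16.0.0 - 110.31.255.255) -> GigabitEthernet0/0
  110.16.0.0/13 (110.16.0.0 - 110.23.255.255) -> GigabitEthernet0/2
  110.20.0.0/15 (110.20.0.0 - 110.21.255.255) -> GigabitEthernet0/1
  110.20.128.0/17 (110.20.128.0 - 110.20.255.255) -> GigabitEthernet0/11
More-specific entries that do NOT match:
  110.20.134.96/28 (110.20.134.96 - 110.20.134.111) does not contain 110.20.134.120
  110.20.132.0/23 (110.20.132.0 - 110.20.133.255) does not contain 110.20.134.120
  108.20.132.0/22 (108.20.132.0 - 108.20.135.255) does not contain 110.20.134.120
  110.20.144.0/21 (110.20.144.0 - 110.20.151.255) does not contain 110.20.134.120
  110.20.144.0/20 (110.20.144.0 - 110.20.159.255) does not contain 110.20.134.120
  110.20.0.0/18 (110.20.0.0 - 110.20.63.255) does not contain 110.20.134.120
  110.21.128.0/18 (110.21.128.0 - 110.21.191.255) does not contain 110.20.134.120
Longest matching prefix is /17 -> interface GigabitEthernet0/11.

GigabitEthernet0/11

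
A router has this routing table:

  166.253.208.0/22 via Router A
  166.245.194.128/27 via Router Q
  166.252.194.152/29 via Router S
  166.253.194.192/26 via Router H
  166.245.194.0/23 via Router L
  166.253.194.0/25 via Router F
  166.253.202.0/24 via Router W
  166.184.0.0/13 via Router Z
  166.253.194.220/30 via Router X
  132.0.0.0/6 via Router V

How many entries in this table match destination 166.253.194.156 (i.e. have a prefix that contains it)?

No listed prefix contains 166.253.194.156.
Total matching entries: 0.

0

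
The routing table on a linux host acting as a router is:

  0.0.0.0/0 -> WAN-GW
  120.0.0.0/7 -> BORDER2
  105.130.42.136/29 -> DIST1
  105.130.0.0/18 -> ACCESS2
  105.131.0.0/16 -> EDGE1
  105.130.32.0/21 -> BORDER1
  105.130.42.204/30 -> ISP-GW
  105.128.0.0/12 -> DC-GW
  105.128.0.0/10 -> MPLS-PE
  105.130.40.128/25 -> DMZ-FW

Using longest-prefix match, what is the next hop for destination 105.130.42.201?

ACCESS2

Routes whose prefix contains 105.130.42.201:
  0.0.0.0/0 (default, matches everything) -> WAN-GW
  105.128.0.0/10 (105.128.0.0 - 105.191.255.255) -> MPLS-PE
  105.128.0.0/12 (105.128.0.0 - 105.143.255.255) -> DC-GW
  105.130.0.0/18 (105.130.0.0 - 105.130.63.255) -> ACCESS2
More-specific entries that do NOT match:
  105.130.42.204/30 (105.130.42.204 - 105.130.42.207) does not contain 105.130.42.201
  105.130.42.136/29 (105.130.42.136 - 105.130.42.143) does not contain 105.130.42.201
  105.130.40.128/25 (105.130.40.128 - 105.130.40.255) does not contain 105.130.42.201
  105.130.32.0/21 (105.130.32.0 - 105.130.39.255) does not contain 105.130.42.201
Longest matching prefix is /18 -> next hop ACCESS2.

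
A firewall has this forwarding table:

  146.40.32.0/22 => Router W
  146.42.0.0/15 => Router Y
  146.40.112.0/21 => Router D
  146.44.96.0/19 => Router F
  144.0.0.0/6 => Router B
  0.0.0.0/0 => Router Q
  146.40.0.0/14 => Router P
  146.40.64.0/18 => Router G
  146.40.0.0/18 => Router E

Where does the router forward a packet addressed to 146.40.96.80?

Router G

Routes whose prefix contains 146.40.96.80:
  0.0.0.0/0 (default, matches everything) -> Router Q
  144.0.0.0/6 (144.0.0.0 - 147.255.255.255) -> Router B
  146.40.0.0/14 (146.40.0.0 - 146.43.255.255) -> Router P
  146.40.64.0/18 (146.40.64.0 - 146.40.127.255) -> Router G
More-specific entries that do NOT match:
  146.40.32.0/22 (146.40.32.0 - 146.40.35.255) does not contain 146.40.96.80
  146.40.112.0/21 (146.40.112.0 - 146.40.119.255) does not contain 146.40.96.80
  146.44.96.0/19 (146.44.96.0 - 146.44.127.255) does not contain 146.40.96.80
Longest matching prefix is /18 -> next hop Router G.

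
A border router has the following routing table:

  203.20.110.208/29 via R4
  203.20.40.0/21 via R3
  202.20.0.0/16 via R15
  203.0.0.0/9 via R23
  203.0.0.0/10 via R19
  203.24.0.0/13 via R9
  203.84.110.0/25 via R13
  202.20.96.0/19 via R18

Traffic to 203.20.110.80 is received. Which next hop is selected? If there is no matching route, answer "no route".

R19

Routes whose prefix contains 203.20.110.80:
  203.0.0.0/9 (203.0.0.0 - 203.127.255.255) -> R23
  203.0.0.0/10 (203.0.0.0 - 203.63.255.255) -> R19
More-specific entries that do NOT match:
  203.20.110.208/29 (203.20.110.208 - 203.20.110.215) does not contain 203.20.110.80
  203.84.110.0/25 (203.84.110.0 - 203.84.110.127) does not contain 203.20.110.80
  203.20.40.0/21 (203.20.40.0 - 203.20.47.255) does not contain 203.20.110.80
  202.20.96.0/19 (202.20.96.0 - 202.20.127.255) does not contain 203.20.110.80
  202.20.0.0/16 (202.20.0.0 - 202.20.255.255) does not contain 203.20.110.80
  203.24.0.0/13 (203.24.0.0 - 203.31.255.255) does not contain 203.20.110.80
Longest matching prefix is /10 -> next hop R19.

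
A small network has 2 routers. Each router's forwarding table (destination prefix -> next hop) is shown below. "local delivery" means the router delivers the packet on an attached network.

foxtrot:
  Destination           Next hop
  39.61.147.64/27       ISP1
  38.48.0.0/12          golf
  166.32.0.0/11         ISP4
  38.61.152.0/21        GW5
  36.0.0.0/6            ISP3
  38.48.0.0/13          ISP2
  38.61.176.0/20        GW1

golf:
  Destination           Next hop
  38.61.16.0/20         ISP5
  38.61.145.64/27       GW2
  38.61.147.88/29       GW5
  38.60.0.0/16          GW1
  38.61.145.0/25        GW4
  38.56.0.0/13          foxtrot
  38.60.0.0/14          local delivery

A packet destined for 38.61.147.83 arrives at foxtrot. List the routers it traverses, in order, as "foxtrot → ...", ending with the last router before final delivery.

At foxtrot: longest match for 38.61.147.83 is 38.48.0.0/12 -> golf
At golf: longest match for 38.61.147.83 is 38.60.0.0/14 -> local delivery

foxtrot → golf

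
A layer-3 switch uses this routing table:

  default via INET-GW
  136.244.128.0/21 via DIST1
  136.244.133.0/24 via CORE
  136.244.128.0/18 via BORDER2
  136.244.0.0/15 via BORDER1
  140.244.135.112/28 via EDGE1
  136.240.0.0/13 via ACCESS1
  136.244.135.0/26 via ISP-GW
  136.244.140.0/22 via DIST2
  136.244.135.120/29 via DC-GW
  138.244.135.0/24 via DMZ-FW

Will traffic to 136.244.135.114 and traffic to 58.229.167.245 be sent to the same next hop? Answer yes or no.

no

136.244.135.114: longest match 136.244.128.0/21 -> DIST1
58.229.167.245: longest match 0.0.0.0/0 -> INET-GW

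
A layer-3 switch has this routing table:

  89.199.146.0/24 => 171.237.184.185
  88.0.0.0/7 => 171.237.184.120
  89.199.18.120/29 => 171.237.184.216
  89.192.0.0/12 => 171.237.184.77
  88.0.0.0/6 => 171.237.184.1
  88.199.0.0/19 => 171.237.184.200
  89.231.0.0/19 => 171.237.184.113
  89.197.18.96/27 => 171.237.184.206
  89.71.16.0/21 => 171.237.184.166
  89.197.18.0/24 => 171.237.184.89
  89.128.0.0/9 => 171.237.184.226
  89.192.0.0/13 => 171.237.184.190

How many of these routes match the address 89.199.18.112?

5

Prefixes containing 89.199.18.112:
  88.0.0.0/6 (88.0.0.0 - 91.255.255.255)
  88.0.0.0/7 (88.0.0.0 - 89.255.255.255)
  89.128.0.0/9 (89.128.0.0 - 89.255.255.255)
  89.192.0.0/12 (89.192.0.0 - 89.207.255.255)
  89.192.0.0/13 (89.192.0.0 - 89.199.255.255)
Total matching entries: 5.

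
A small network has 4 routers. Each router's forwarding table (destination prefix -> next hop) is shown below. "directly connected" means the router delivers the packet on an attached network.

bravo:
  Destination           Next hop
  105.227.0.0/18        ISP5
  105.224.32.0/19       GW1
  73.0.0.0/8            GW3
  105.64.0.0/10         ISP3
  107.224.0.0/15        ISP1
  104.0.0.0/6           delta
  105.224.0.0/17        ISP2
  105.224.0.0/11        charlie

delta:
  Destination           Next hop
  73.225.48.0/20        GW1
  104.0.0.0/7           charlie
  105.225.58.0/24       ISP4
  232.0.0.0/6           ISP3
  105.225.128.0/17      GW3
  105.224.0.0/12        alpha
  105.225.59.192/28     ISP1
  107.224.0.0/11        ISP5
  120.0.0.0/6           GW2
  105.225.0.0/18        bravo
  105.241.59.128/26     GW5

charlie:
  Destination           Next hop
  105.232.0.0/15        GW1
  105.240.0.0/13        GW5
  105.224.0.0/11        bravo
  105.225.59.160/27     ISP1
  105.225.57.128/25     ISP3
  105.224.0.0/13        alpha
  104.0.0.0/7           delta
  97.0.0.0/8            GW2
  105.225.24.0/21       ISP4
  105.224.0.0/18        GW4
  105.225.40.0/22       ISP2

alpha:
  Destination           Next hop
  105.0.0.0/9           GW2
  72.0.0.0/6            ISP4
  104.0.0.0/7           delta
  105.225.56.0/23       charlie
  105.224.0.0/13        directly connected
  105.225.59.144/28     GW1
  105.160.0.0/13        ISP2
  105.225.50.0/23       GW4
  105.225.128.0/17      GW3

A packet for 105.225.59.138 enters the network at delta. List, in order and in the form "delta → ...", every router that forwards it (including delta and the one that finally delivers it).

At delta: longest match for 105.225.59.138 is 105.225.0.0/18 -> bravo
At bravo: longest match for 105.225.59.138 is 105.224.0.0/11 -> charlie
At charlie: longest match for 105.225.59.138 is 105.224.0.0/13 -> alpha
At alpha: longest match for 105.225.59.138 is 105.224.0.0/13 -> directly connected

delta → bravo → charlie → alpha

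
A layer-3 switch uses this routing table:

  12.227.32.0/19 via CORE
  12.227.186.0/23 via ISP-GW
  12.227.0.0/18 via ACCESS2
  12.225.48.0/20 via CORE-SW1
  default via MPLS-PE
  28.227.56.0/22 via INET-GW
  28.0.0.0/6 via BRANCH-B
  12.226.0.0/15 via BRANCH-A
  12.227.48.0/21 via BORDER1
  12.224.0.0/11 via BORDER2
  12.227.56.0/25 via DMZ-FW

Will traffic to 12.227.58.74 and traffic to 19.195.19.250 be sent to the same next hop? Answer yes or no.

12.227.58.74: longest match 12.227.32.0/19 -> CORE
19.195.19.250: longest match 0.0.0.0/0 -> MPLS-PE

no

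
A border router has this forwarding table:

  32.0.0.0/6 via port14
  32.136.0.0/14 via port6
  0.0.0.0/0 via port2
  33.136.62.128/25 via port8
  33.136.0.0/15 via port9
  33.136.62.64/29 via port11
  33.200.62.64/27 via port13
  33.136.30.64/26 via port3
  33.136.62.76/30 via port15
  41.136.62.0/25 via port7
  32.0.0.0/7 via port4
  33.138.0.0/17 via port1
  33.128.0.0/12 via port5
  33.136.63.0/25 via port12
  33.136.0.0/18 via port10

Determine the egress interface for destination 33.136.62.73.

Routes whose prefix contains 33.136.62.73:
  0.0.0.0/0 (default, matches everything) -> port2
  32.0.0.0/6 (32.0.0.0 - 35.255.255.255) -> port14
  32.0.0.0/7 (32.0.0.0 - 33.255.255.255) -> port4
  33.128.0.0/12 (33.128.0.0 - 33.143.255.255) -> port5
  33.136.0.0/15 (33.136.0.0 - 33.137.255.255) -> port9
  33.136.0.0/18 (33.136.0.0 - 33.136.63.255) -> port10
More-specific entries that do NOT match:
  33.136.62.76/30 (33.136.62.76 - 33.136.62.79) does not contain 33.136.62.73
  33.136.62.64/29 (33.136.62.64 - 33.136.62.71) does not contain 33.136.62.73
  33.200.62.64/27 (33.200.62.64 - 33.200.62.95) does not contain 33.136.62.73
  33.136.30.64/26 (33.136.30.64 - 33.136.30.127) does not contain 33.136.62.73
  33.136.62.128/25 (33.136.62.128 - 33.136.62.255) does not contain 33.136.62.73
  41.136.62.0/25 (41.136.62.0 - 41.136.62.127) does not contain 33.136.62.73
  33.136.63.0/25 (33.136.63.0 - 33.136.63.127) does not contain 33.136.62.73
Longest matching prefix is /18 -> interface port10.

port10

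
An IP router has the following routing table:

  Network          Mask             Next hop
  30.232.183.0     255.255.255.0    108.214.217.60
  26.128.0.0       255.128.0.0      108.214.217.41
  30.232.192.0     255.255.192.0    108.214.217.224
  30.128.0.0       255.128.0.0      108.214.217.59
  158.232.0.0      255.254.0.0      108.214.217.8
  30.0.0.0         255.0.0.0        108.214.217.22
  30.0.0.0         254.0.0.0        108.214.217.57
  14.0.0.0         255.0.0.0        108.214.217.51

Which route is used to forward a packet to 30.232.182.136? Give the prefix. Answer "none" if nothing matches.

30.128.0.0/9

Entries matching 30.232.182.136:
  30.0.0.0/7 (30.0.0.0 - 31.255.255.255)
  30.0.0.0/8 (30.0.0.0 - 30.255.255.255)
  30.128.0.0/9 (30.128.0.0 - 30.255.255.255)
Most specific is 30.128.0.0/9.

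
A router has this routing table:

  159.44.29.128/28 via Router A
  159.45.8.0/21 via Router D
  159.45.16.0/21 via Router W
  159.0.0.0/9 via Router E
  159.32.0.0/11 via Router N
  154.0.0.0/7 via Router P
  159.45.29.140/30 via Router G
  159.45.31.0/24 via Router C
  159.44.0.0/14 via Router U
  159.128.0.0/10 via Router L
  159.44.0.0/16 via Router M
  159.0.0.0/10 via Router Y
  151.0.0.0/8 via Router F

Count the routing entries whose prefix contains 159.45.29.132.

4

Prefixes containing 159.45.29.132:
  159.0.0.0/9 (159.0.0.0 - 159.127.255.255)
  159.0.0.0/10 (159.0.0.0 - 159.63.255.255)
  159.32.0.0/11 (159.32.0.0 - 159.63.255.255)
  159.44.0.0/14 (159.44.0.0 - 159.47.255.255)
Total matching entries: 4.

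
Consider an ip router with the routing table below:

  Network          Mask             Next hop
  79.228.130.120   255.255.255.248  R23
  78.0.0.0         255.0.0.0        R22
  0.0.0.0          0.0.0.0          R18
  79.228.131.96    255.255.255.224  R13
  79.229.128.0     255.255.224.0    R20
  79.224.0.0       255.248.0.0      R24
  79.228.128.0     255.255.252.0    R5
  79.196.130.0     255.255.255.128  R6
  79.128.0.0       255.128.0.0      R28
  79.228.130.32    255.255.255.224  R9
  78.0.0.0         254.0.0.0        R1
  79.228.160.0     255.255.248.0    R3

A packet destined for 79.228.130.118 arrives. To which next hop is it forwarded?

Routes whose prefix contains 79.228.130.118:
  0.0.0.0/0 (default, matches everything) -> R18
  78.0.0.0/7 (78.0.0.0 - 79.255.255.255) -> R1
  79.128.0.0/9 (79.128.0.0 - 79.255.255.255) -> R28
  79.224.0.0/13 (79.224.0.0 - 79.231.255.255) -> R24
  79.228.128.0/22 (79.228.128.0 - 79.228.131.255) -> R5
More-specific entries that do NOT match:
  79.228.130.120/29 (79.228.130.120 - 79.228.130.127) does not contain 79.228.130.118
  79.228.131.96/27 (79.228.131.96 - 79.228.131.127) does not contain 79.228.130.118
  79.228.130.32/27 (79.228.130.32 - 79.228.130.63) does not contain 79.228.130.118
  79.196.130.0/25 (79.196.130.0 - 79.196.130.127) does not contain 79.228.130.118
Longest matching prefix is /22 -> next hop R5.

R5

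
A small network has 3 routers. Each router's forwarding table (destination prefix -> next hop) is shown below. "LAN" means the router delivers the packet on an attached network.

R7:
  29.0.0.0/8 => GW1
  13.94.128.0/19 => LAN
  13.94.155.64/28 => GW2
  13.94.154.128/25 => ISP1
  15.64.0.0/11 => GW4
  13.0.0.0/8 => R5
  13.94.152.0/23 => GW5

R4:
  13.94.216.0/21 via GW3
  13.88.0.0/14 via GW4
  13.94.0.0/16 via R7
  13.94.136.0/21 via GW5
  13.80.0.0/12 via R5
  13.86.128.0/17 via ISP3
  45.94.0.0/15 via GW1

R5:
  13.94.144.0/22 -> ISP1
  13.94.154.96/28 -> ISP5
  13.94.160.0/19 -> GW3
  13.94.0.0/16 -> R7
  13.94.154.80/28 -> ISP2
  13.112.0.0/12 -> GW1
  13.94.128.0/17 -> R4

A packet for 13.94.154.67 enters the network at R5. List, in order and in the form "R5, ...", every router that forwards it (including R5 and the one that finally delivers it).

R5, R4, R7

At R5: longest match for 13.94.154.67 is 13.94.128.0/17 -> R4
At R4: longest match for 13.94.154.67 is 13.94.0.0/16 -> R7
At R7: longest match for 13.94.154.67 is 13.94.128.0/19 -> LAN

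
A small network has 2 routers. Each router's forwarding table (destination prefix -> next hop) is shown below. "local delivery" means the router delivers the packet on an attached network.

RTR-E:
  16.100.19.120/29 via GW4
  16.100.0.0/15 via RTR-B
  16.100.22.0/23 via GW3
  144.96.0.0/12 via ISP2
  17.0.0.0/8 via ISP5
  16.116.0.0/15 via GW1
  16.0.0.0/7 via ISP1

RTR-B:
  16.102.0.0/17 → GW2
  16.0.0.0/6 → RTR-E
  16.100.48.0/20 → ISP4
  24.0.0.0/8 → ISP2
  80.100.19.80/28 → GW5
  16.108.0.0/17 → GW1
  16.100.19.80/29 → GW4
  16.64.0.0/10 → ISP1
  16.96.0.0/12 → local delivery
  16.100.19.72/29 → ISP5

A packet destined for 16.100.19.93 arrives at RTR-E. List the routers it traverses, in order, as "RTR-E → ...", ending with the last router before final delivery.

RTR-E → RTR-B

At RTR-E: longest match for 16.100.19.93 is 16.100.0.0/15 -> RTR-B
At RTR-B: longest match for 16.100.19.93 is 16.96.0.0/12 -> local delivery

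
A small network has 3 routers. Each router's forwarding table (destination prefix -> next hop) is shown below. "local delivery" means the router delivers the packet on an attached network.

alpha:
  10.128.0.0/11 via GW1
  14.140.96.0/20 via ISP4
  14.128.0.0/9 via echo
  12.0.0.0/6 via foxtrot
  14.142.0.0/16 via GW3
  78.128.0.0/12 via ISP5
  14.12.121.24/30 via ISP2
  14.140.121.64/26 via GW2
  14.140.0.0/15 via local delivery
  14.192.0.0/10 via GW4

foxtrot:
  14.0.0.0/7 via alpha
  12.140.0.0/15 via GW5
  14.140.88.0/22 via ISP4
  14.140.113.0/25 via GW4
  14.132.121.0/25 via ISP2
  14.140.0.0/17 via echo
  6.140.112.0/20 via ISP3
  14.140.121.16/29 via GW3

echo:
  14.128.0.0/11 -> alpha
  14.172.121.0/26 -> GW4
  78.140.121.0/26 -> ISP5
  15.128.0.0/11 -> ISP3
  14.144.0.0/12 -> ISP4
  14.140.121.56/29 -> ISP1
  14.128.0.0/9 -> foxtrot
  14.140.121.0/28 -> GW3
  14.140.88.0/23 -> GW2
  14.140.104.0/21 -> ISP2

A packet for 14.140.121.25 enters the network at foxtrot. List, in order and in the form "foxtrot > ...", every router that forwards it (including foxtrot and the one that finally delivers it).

At foxtrot: longest match for 14.140.121.25 is 14.140.0.0/17 -> echo
At echo: longest match for 14.140.121.25 is 14.128.0.0/11 -> alpha
At alpha: longest match for 14.140.121.25 is 14.140.0.0/15 -> local delivery

foxtrot > echo > alpha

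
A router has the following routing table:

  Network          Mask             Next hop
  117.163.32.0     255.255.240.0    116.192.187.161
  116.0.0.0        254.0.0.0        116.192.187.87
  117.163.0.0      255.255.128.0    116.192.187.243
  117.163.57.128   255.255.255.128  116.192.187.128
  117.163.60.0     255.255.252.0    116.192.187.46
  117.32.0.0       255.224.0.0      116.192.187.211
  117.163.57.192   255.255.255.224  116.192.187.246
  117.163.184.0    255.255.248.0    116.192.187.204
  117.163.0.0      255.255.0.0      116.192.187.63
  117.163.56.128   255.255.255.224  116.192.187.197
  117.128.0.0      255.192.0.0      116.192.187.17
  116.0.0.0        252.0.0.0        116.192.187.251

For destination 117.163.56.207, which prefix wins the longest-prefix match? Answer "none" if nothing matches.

Entries matching 117.163.56.207:
  116.0.0.0/6 (116.0.0.0 - 119.255.255.255)
  116.0.0.0/7 (116.0.0.0 - 117.255.255.255)
  117.128.0.0/10 (117.128.0.0 - 117.191.255.255)
  117.163.0.0/16 (117.163.0.0 - 117.163.255.255)
  117.163.0.0/17 (117.163.0.0 - 117.163.127.255)
Most specific is 117.163.0.0/17.

117.163.0.0/17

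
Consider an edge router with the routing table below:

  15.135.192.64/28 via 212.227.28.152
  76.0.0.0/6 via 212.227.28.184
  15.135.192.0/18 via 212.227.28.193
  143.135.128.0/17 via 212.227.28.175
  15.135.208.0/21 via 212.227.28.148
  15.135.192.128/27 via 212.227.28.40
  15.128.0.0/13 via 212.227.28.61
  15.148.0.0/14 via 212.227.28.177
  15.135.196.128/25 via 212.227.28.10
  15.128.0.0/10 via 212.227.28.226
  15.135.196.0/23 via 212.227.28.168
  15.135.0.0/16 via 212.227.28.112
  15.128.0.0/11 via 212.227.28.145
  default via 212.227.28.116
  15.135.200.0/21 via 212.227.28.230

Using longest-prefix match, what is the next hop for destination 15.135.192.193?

Routes whose prefix contains 15.135.192.193:
  0.0.0.0/0 (default, matches everything) -> 212.227.28.116
  15.128.0.0/10 (15.128.0.0 - 15.191.255.255) -> 212.227.28.226
  15.128.0.0/11 (15.128.0.0 - 15.159.255.255) -> 212.227.28.145
  15.128.0.0/13 (15.128.0.0 - 15.135.255.255) -> 212.227.28.61
  15.135.0.0/16 (15.135.0.0 - 15.135.255.255) -> 212.227.28.112
  15.135.192.0/18 (15.135.192.0 - 15.135.255.255) -> 212.227.28.193
More-specific entries that do NOT match:
  15.135.192.64/28 (15.135.192.64 - 15.135.192.79) does not contain 15.135.192.193
  15.135.192.128/27 (15.135.192.128 - 15.135.192.159) does not contain 15.135.192.193
  15.135.196.128/25 (15.135.196.128 - 15.135.196.255) does not contain 15.135.192.193
  15.135.196.0/23 (15.135.196.0 - 15.135.197.255) does not contain 15.135.192.193
  15.135.208.0/21 (15.135.208.0 - 15.135.215.255) does not contain 15.135.192.193
  15.135.200.0/21 (15.135.200.0 - 15.135.207.255) does not contain 15.135.192.193
Longest matching prefix is /18 -> next hop 212.227.28.193.

212.227.28.193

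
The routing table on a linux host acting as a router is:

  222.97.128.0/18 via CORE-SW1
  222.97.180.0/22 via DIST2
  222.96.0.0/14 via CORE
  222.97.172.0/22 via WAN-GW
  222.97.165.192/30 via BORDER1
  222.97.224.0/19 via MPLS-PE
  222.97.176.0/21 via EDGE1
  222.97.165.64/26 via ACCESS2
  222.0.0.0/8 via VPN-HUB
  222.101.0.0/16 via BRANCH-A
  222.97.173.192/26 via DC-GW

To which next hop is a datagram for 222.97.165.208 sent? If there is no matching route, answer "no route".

Routes whose prefix contains 222.97.165.208:
  222.0.0.0/8 (222.0.0.0 - 222.255.255.255) -> VPN-HUB
  222.96.0.0/14 (222.96.0.0 - 222.99.255.255) -> CORE
  222.97.128.0/18 (222.97.128.0 - 222.97.191.255) -> CORE-SW1
More-specific entries that do NOT match:
  222.97.165.192/30 (222.97.165.192 - 222.97.165.195) does not contain 222.97.165.208
  222.97.165.64/26 (222.97.165.64 - 222.97.165.127) does not contain 222.97.165.208
  222.97.173.192/26 (222.97.173.192 - 222.97.173.255) does not contain 222.97.165.208
  222.97.180.0/22 (222.97.180.0 - 222.97.183.255) does not contain 222.97.165.208
  222.97.172.0/22 (222.97.172.0 - 222.97.175.255) does not contain 222.97.165.208
  222.97.176.0/21 (222.97.176.0 - 222.97.183.255) does not contain 222.97.165.208
  222.97.224.0/19 (222.97.224.0 - 222.97.255.255) does not contain 222.97.165.208
Longest matching prefix is /18 -> next hop CORE-SW1.

CORE-SW1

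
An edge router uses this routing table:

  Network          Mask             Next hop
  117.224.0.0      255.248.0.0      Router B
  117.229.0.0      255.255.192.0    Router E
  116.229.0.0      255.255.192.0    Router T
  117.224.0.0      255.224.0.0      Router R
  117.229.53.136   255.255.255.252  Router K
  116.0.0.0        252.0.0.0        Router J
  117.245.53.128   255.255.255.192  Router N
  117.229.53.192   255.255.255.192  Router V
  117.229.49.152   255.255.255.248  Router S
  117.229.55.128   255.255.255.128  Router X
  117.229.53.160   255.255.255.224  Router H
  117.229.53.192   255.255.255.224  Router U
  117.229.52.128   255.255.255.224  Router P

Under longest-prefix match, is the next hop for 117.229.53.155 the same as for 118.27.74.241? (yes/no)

no

117.229.53.155: longest match 117.229.0.0/18 -> Router E
118.27.74.241: longest match 116.0.0.0/6 -> Router J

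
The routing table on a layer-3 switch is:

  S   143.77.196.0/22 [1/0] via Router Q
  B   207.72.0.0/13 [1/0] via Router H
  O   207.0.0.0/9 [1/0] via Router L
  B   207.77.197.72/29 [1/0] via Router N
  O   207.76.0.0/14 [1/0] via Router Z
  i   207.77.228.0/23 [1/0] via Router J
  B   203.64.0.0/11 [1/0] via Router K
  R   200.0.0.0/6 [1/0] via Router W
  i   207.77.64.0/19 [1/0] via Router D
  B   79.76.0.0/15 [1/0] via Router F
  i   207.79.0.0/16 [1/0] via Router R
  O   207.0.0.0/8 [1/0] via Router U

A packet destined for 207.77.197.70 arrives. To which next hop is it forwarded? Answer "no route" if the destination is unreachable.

Router Z

Routes whose prefix contains 207.77.197.70:
  207.0.0.0/8 (207.0.0.0 - 207.255.255.255) -> Router U
  207.0.0.0/9 (207.0.0.0 - 207.127.255.255) -> Router L
  207.72.0.0/13 (207.72.0.0 - 207.79.255.255) -> Router H
  207.76.0.0/14 (207.76.0.0 - 207.79.255.255) -> Router Z
More-specific entries that do NOT match:
  207.77.197.72/29 (207.77.197.72 - 207.77.197.79) does not contain 207.77.197.70
  207.77.228.0/23 (207.77.228.0 - 207.77.229.255) does not contain 207.77.197.70
  143.77.196.0/22 (143.77.196.0 - 143.77.199.255) does not contain 207.77.197.70
  207.77.64.0/19 (207.77.64.0 - 207.77.95.255) does not contain 207.77.197.70
  207.79.0.0/16 (207.79.0.0 - 207.79.255.255) does not contain 207.77.197.70
  79.76.0.0/15 (79.76.0.0 - 79.77.255.255) does not contain 207.77.197.70
Longest matching prefix is /14 -> next hop Router Z.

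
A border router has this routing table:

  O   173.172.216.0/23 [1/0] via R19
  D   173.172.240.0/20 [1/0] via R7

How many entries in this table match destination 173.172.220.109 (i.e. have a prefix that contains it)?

No listed prefix contains 173.172.220.109.
Total matching entries: 0.

0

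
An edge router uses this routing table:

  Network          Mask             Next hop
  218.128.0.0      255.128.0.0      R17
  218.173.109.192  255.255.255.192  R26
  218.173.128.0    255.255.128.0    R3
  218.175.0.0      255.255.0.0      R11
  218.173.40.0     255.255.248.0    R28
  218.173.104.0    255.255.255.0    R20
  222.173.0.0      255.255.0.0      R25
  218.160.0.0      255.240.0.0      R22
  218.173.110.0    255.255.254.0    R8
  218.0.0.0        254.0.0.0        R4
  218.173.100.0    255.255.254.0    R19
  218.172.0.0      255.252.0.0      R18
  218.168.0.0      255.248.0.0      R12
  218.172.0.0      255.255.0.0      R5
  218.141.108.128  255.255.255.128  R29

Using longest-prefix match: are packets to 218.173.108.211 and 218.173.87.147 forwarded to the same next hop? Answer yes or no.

yes

218.173.108.211: longest match 218.172.0.0/14 -> R18
218.173.87.147: longest match 218.172.0.0/14 -> R18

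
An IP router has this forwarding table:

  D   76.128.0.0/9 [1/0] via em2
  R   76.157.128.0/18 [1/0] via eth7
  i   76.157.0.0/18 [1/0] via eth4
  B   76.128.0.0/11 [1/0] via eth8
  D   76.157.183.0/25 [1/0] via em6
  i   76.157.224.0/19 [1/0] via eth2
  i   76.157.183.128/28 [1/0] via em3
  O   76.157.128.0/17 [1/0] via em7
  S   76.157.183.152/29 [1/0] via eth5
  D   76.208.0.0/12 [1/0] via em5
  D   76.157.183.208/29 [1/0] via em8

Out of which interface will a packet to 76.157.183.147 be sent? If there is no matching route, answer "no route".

eth7

Routes whose prefix contains 76.157.183.147:
  76.128.0.0/9 (76.128.0.0 - 76.255.255.255) -> em2
  76.128.0.0/11 (76.128.0.0 - 76.159.255.255) -> eth8
  76.157.128.0/17 (76.157.128.0 - 76.157.255.255) -> em7
  76.157.128.0/18 (76.157.128.0 - 76.157.191.255) -> eth7
More-specific entries that do NOT match:
  76.157.183.152/29 (76.157.183.152 - 76.157.183.159) does not contain 76.157.183.147
  76.157.183.208/29 (76.157.183.208 - 76.157.183.215) does not contain 76.157.183.147
  76.157.183.128/28 (76.157.183.128 - 76.157.183.143) does not contain 76.157.183.147
  76.157.183.0/25 (76.157.183.0 - 76.157.183.127) does not contain 76.157.183.147
  76.157.224.0/19 (76.157.224.0 - 76.157.255.255) does not contain 76.157.183.147
Longest matching prefix is /18 -> interface eth7.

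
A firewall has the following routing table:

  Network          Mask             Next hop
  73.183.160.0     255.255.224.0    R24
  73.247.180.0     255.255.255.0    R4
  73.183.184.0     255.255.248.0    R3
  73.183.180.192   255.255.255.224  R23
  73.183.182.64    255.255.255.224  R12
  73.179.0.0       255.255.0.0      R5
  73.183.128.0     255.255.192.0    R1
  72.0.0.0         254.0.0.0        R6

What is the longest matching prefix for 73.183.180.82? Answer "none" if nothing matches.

Entries matching 73.183.180.82:
  72.0.0.0/7 (72.0.0.0 - 73.255.255.255)
  73.183.128.0/18 (73.183.128.0 - 73.183.191.255)
  73.183.160.0/19 (73.183.160.0 - 73.183.191.255)
Most specific is 73.183.160.0/19.

73.183.160.0/19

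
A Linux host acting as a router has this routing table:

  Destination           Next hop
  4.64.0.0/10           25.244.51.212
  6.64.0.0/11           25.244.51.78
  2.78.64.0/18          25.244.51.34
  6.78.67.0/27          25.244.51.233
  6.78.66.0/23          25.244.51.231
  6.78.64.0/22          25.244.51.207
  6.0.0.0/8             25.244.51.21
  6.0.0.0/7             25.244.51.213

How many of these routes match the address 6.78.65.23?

4

Prefixes containing 6.78.65.23:
  6.0.0.0/7 (6.0.0.0 - 7.255.255.255)
  6.0.0.0/8 (6.0.0.0 - 6.255.255.255)
  6.64.0.0/11 (6.64.0.0 - 6.95.255.255)
  6.78.64.0/22 (6.78.64.0 - 6.78.67.255)
Total matching entries: 4.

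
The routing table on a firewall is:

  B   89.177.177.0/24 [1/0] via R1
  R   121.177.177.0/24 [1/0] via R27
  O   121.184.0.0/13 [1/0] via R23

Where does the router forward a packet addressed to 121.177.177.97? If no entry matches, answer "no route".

R27

Routes whose prefix contains 121.177.177.97:
  121.177.177.0/24 (121.177.177.0 - 121.177.177.255) -> R27
Longest matching prefix is /24 -> next hop R27.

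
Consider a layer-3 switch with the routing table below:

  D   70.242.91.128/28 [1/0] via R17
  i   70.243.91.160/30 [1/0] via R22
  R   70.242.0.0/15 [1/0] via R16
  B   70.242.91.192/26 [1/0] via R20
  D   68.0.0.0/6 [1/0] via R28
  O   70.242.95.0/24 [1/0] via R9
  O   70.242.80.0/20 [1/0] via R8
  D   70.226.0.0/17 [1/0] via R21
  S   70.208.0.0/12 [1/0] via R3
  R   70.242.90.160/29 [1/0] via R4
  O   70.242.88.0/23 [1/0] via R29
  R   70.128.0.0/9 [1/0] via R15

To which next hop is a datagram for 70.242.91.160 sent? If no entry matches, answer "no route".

R8

Routes whose prefix contains 70.242.91.160:
  68.0.0.0/6 (68.0.0.0 - 71.255.255.255) -> R28
  70.128.0.0/9 (70.128.0.0 - 70.255.255.255) -> R15
  70.242.0.0/15 (70.242.0.0 - 70.243.255.255) -> R16
  70.242.80.0/20 (70.242.80.0 - 70.242.95.255) -> R8
More-specific entries that do NOT match:
  70.243.91.160/30 (70.243.91.160 - 70.243.91.163) does not contain 70.242.91.160
  70.242.90.160/29 (70.242.90.160 - 70.242.90.167) does not contain 70.242.91.160
  70.242.91.128/28 (70.242.91.128 - 70.242.91.143) does not contain 70.242.91.160
  70.242.91.192/26 (70.242.91.192 - 70.242.91.255) does not contain 70.242.91.160
  70.242.95.0/24 (70.242.95.0 - 70.242.95.255) does not contain 70.242.91.160
  70.242.88.0/23 (70.242.88.0 - 70.242.89.255) does not contain 70.242.91.160
Longest matching prefix is /20 -> next hop R8.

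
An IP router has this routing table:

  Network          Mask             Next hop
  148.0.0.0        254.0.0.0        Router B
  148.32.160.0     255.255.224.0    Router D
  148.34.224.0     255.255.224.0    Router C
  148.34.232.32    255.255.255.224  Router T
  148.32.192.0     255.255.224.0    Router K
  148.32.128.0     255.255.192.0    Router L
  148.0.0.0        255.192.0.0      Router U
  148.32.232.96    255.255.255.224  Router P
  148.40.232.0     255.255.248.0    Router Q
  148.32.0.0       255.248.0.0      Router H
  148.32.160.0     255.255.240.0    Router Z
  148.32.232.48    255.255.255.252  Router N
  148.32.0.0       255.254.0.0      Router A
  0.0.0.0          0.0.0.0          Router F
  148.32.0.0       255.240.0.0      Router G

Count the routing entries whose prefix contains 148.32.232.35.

Prefixes containing 148.32.232.35:
  0.0.0.0/0 (default, matches everything)
  148.0.0.0/7 (148.0.0.0 - 149.255.255.255)
  148.0.0.0/10 (148.0.0.0 - 148.63.255.255)
  148.32.0.0/12 (148.32.0.0 - 148.47.255.255)
  148.32.0.0/13 (148.32.0.0 - 148.39.255.255)
  148.32.0.0/15 (148.32.0.0 - 148.33.255.255)
Total matching entries: 6.

6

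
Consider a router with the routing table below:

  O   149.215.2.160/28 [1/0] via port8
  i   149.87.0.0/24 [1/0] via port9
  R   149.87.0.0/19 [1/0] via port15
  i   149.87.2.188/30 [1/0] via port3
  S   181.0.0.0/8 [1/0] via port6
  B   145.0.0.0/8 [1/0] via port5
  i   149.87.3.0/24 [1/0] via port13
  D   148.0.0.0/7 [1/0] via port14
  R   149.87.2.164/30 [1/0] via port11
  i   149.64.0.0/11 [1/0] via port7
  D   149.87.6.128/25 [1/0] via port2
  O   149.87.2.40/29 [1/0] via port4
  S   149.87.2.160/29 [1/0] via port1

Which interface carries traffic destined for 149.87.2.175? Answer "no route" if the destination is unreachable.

Routes whose prefix contains 149.87.2.175:
  148.0.0.0/7 (148.0.0.0 - 149.255.255.255) -> port14
  149.64.0.0/11 (149.64.0.0 - 149.95.255.255) -> port7
  149.87.0.0/19 (149.87.0.0 - 149.87.31.255) -> port15
More-specific entries that do NOT match:
  149.87.2.188/30 (149.87.2.188 - 149.87.2.191) does not contain 149.87.2.175
  149.87.2.164/30 (149.87.2.164 - 149.87.2.167) does not contain 149.87.2.175
  149.87.2.40/29 (149.87.2.40 - 149.87.2.47) does not contain 149.87.2.175
  149.87.2.160/29 (149.87.2.160 - 149.87.2.167) does not contain 149.87.2.175
  149.215.2.160/28 (149.215.2.160 - 149.215.2.175) does not contain 149.87.2.175
  149.87.6.128/25 (149.87.6.128 - 149.87.6.255) does not contain 149.87.2.175
  149.87.0.0/24 (149.87.0.0 - 149.87.0.255) does not contain 149.87.2.175
  149.87.3.0/24 (149.87.3.0 - 149.87.3.255) does not contain 149.87.2.175
Longest matching prefix is /19 -> interface port15.

port15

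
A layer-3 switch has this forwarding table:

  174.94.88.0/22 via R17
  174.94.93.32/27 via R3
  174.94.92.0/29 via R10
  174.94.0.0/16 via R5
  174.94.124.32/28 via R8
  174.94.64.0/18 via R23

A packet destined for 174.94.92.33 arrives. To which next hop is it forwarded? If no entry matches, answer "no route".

R23

Routes whose prefix contains 174.94.92.33:
  174.94.0.0/16 (174.94.0.0 - 174.94.255.255) -> R5
  174.94.64.0/18 (174.94.64.0 - 174.94.127.255) -> R23
More-specific entries that do NOT match:
  174.94.92.0/29 (174.94.92.0 - 174.94.92.7) does not contain 174.94.92.33
  174.94.124.32/28 (174.94.124.32 - 174.94.124.47) does not contain 174.94.92.33
  174.94.93.32/27 (174.94.93.32 - 174.94.93.63) does not contain 174.94.92.33
  174.94.88.0/22 (174.94.88.0 - 174.94.91.255) does not contain 174.94.92.33
Longest matching prefix is /18 -> next hop R23.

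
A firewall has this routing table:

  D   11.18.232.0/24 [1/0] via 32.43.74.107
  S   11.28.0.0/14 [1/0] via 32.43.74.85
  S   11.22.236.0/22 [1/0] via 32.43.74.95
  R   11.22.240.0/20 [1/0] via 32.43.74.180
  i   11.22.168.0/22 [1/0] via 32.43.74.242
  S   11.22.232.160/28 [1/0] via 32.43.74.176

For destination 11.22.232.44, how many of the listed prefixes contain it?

0

No listed prefix contains 11.22.232.44.
Total matching entries: 0.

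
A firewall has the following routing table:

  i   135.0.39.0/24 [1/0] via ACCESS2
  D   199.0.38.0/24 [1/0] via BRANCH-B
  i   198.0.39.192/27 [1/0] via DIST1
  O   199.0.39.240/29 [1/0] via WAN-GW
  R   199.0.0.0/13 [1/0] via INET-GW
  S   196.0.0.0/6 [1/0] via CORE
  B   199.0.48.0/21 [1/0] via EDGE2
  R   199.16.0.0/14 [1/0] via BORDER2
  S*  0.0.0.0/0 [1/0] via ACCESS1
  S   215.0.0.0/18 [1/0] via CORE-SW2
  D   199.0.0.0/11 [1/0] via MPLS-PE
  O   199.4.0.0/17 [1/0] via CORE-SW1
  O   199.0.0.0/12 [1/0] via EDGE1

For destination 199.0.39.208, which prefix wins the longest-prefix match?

199.0.0.0/13

Entries matching 199.0.39.208:
  0.0.0.0/0 (default, matches everything)
  196.0.0.0/6 (196.0.0.0 - 199.255.255.255)
  199.0.0.0/11 (199.0.0.0 - 199.31.255.255)
  199.0.0.0/12 (199.0.0.0 - 199.15.255.255)
  199.0.0.0/13 (199.0.0.0 - 199.7.255.255)
Most specific is 199.0.0.0/13.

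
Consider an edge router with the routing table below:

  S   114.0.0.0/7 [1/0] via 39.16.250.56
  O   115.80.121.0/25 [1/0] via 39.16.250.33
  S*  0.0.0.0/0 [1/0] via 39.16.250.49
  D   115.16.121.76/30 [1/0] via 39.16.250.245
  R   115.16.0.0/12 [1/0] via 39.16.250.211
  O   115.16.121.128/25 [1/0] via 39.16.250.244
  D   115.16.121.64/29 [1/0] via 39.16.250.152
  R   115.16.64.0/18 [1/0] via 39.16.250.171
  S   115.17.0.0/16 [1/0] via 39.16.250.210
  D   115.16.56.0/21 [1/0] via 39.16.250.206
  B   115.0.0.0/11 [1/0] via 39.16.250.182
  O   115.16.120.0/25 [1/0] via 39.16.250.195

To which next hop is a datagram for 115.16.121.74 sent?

Routes whose prefix contains 115.16.121.74:
  0.0.0.0/0 (default, matches everything) -> 39.16.250.49
  114.0.0.0/7 (114.0.0.0 - 115.255.255.255) -> 39.16.250.56
  115.0.0.0/11 (115.0.0.0 - 115.31.255.255) -> 39.16.250.182
  115.16.0.0/12 (115.16.0.0 - 115.31.255.255) -> 39.16.250.211
  115.16.64.0/18 (115.16.64.0 - 115.16.127.255) -> 39.16.250.171
More-specific entries that do NOT match:
  115.16.121.76/30 (115.16.121.76 - 115.16.121.79) does not contain 115.16.121.74
  115.16.121.64/29 (115.16.121.64 - 115.16.121.71) does not contain 115.16.121.74
  115.80.121.0/25 (115.80.121.0 - 115.80.121.127) does not contain 115.16.121.74
  115.16.121.128/25 (115.16.121.128 - 115.16.121.255) does not contain 115.16.121.74
  115.16.120.0/25 (115.16.120.0 - 115.16.120.127) does not contain 115.16.121.74
  115.16.56.0/21 (115.16.56.0 - 115.16.63.255) does not contain 115.16.121.74
Longest matching prefix is /18 -> next hop 39.16.250.171.

39.16.250.171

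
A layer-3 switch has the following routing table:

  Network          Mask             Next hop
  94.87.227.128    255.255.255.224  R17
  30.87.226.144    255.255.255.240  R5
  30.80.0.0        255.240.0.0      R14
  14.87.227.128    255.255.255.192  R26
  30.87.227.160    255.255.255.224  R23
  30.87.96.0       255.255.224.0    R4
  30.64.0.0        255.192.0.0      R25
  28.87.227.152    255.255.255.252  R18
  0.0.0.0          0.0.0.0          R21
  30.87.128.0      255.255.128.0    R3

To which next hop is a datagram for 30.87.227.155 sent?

Routes whose prefix contains 30.87.227.155:
  0.0.0.0/0 (default, matches everything) -> R21
  30.64.0.0/10 (30.64.0.0 - 30.127.255.255) -> R25
  30.80.0.0/12 (30.80.0.0 - 30.95.255.255) -> R14
  30.87.128.0/17 (30.87.128.0 - 30.87.255.255) -> R3
More-specific entries that do NOT match:
  28.87.227.152/30 (28.87.227.152 - 28.87.227.155) does not contain 30.87.227.155
  30.87.226.144/28 (30.87.226.144 - 30.87.226.159) does not contain 30.87.227.155
  94.87.227.128/27 (94.87.227.128 - 94.87.227.159) does not contain 30.87.227.155
  30.87.227.160/27 (30.87.227.160 - 30.87.227.191) does not contain 30.87.227.155
  14.87.227.128/26 (14.87.227.128 - 14.87.227.191) does not contain 30.87.227.155
  30.87.96.0/19 (30.87.96.0 - 30.87.127.255) does not contain 30.87.227.155
Longest matching prefix is /17 -> next hop R3.

R3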